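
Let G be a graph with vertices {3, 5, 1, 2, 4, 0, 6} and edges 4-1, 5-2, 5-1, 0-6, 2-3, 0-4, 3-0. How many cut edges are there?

1

The edges on the cycle 5-2-3-0-4-1-5 are not bridges since each lies on that cycle.
But removing 0-6 disconnects 0 from 6 — this is a bridge.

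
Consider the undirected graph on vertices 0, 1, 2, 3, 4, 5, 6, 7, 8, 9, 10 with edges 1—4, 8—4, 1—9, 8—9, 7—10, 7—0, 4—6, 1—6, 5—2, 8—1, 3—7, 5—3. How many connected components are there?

2

Starting from 1 we can reach 1, 4, 6, 8, 9. That is one component of size 5.
Starting from 0 we can reach 0, 2, 3, 5, 7, 10. That is one component of size 6.
Total: 2 components.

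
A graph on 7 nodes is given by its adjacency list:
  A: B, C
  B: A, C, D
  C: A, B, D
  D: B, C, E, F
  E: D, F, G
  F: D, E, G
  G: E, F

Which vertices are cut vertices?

Removing D increases the component count from 1 to 2, so D is a cut vertex.
By contrast removing E leaves 1 component; it is not a cut vertex. No other vertex is a cut vertex either.

D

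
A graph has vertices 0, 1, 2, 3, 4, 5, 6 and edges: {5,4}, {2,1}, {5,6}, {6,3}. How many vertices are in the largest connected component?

4

0 is isolated — a component by itself.
Starting from 1 we can reach 1, 2. That is one component of size 2.
Starting from 3 we can reach 3, 4, 5, 6. That is one component of size 4.
The largest has 4 vertices.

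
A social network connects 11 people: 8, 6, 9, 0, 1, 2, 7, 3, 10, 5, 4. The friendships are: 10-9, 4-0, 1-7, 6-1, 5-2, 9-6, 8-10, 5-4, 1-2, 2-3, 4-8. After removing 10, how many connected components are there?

With 10 gone, the remaining components are: {0, 1, 2, 3, 4, 5, 6, 7, 8, 9}.
That is 1 component.

1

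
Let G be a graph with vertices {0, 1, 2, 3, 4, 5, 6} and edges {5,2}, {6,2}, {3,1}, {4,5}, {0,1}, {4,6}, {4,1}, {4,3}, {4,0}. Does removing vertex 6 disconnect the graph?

No

Deleting 6 leaves 1 component (was 1) (its neighbors 2, 4 remain connected to each other), so 6 is not a cut vertex.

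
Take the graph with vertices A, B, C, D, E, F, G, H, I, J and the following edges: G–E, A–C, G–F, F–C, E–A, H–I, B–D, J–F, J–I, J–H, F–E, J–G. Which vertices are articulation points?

Removing J increases the component count from 2 to 3, so J is a cut vertex.
By contrast removing F leaves 2 components; it is not a cut vertex. No other vertex is a cut vertex either.

J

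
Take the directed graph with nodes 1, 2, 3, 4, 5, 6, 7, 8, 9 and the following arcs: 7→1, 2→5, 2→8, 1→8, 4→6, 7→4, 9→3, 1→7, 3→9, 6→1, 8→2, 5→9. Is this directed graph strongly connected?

No

There is no directed path from 9 to 2, so the graph is not strongly connected.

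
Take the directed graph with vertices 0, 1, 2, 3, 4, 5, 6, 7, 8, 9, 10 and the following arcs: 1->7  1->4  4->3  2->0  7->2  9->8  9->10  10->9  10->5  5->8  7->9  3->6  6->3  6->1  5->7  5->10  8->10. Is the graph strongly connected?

No

There is no directed path from 2 to 4, so the graph is not strongly connected.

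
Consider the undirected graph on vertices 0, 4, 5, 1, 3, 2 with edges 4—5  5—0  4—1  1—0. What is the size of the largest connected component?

4

3 is isolated — a component by itself.
2 is isolated — a component by itself.
Starting from 0 we can reach 0, 1, 4, 5. That is one component of size 4.
The largest has 4 vertices.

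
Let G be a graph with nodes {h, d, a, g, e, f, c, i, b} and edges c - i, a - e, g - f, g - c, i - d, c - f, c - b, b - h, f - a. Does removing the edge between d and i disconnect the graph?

Yes

Removing d - i leaves no path between d and i: the component count goes from 1 to 2. So it is a bridge.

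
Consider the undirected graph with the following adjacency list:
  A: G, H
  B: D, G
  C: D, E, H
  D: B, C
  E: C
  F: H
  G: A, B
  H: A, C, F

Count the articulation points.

2

Removing C increases the component count from 1 to 2, so C is a cut vertex.
Removing H increases the component count from 1 to 2, so H is a cut vertex.
By contrast removing A leaves 1 component; it is not a cut vertex. No other vertex is a cut vertex either.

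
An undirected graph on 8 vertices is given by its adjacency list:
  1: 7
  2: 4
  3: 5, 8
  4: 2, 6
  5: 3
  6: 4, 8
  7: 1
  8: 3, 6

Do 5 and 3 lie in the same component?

From 5 we can reach 2, 3, 4, 5, 6, 8, which includes 3.

Yes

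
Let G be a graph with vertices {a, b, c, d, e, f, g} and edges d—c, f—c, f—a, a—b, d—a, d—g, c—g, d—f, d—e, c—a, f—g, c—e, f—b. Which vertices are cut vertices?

none

Removing b, for instance, still leaves 1 component. No single vertex removal increases the component count — the graph has no articulation points.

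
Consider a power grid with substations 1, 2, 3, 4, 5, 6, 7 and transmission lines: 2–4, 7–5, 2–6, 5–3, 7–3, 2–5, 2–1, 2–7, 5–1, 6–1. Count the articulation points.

1

Removing 2 increases the component count from 1 to 2, so 2 is a cut vertex.
By contrast removing 1 leaves 1 component; it is not a cut vertex. No other vertex is a cut vertex either.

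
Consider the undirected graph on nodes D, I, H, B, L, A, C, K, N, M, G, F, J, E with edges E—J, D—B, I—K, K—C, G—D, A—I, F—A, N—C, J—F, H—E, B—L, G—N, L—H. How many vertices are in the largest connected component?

13

M is isolated — a component by itself.
Starting from A we can reach A, B, C, D, E, F, G, H, I, J, K, L, N. That is one component of size 13.
The largest has 13 vertices.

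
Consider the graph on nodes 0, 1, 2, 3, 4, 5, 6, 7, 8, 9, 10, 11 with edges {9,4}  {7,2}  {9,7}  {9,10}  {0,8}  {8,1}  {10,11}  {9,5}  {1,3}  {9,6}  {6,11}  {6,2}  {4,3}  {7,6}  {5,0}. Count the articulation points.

1

Removing 9 increases the component count from 1 to 2, so 9 is a cut vertex.
By contrast removing 6 leaves 1 component; it is not a cut vertex. No other vertex is a cut vertex either.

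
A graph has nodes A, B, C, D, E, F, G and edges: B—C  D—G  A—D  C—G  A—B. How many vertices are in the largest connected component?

5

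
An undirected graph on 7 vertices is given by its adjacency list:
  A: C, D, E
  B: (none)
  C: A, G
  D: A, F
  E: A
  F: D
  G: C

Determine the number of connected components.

2

B is isolated — a component by itself.
Starting from A we can reach A, C, D, E, F, G. That is one component of size 6.
Total: 2 components.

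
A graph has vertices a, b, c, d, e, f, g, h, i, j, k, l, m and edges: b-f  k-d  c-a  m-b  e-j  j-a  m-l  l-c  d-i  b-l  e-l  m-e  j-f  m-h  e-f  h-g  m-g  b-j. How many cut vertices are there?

Removing d increases the component count from 2 to 3, so d is a cut vertex.
Removing m increases the component count from 2 to 3, so m is a cut vertex.
By contrast removing k leaves 2 components; it is not a cut vertex. No other vertex is a cut vertex either.

2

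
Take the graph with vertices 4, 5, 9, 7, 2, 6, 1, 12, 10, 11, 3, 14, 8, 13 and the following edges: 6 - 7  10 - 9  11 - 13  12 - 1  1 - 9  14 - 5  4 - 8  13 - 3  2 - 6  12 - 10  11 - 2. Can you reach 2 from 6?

Yes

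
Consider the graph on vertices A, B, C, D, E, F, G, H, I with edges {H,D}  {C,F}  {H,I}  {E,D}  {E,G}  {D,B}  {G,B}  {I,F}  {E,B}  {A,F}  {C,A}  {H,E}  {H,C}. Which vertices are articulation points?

Removing H increases the component count from 1 to 2, so H is a cut vertex.
By contrast removing C leaves 1 component; it is not a cut vertex. No other vertex is a cut vertex either.

H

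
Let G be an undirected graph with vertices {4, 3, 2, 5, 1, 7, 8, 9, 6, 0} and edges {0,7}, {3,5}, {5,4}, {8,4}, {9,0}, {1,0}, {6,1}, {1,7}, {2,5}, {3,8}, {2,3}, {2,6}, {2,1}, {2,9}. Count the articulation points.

Removing 2 increases the component count from 1 to 2, so 2 is a cut vertex.
By contrast removing 0 leaves 1 component; it is not a cut vertex. No other vertex is a cut vertex either.

1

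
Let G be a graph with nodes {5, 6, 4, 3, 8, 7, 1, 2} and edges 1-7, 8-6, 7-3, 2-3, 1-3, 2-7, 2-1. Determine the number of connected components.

4

5 is isolated — a component by itself.
4 is isolated — a component by itself.
Starting from 6 we can reach 6, 8. That is one component of size 2.
Starting from 1 we can reach 1, 2, 3, 7. That is one component of size 4.
Total: 4 components.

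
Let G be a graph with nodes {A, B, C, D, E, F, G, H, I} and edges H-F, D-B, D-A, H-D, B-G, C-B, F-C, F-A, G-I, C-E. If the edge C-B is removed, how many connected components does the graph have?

1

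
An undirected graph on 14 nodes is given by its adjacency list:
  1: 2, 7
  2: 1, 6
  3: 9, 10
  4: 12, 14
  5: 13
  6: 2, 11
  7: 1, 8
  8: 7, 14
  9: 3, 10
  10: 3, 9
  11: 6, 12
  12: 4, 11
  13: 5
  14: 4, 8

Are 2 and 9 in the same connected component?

The component containing 2 is {1, 2, 4, 6, 7, 8, 11, 12, 14}, and 9 is not in it.

No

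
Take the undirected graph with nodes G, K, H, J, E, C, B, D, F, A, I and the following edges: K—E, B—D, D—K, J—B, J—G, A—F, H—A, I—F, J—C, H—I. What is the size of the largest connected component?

7

Starting from A we can reach A, F, H, I. That is one component of size 4.
Starting from B we can reach B, C, D, E, G, J, K. That is one component of size 7.
The largest has 7 vertices.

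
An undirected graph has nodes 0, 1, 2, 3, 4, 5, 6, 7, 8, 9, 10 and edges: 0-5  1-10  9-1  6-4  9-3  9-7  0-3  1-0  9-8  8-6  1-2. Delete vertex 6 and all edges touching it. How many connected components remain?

2

With 6 gone, the remaining components are: {4}; {0, 1, 2, 3, 5, 7, 8, 9, 10}.
That is 2 components.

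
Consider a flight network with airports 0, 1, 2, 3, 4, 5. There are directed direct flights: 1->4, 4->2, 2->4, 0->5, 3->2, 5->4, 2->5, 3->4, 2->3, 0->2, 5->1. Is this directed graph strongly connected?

There is no directed path from 4 to 0, so the graph is not strongly connected.

No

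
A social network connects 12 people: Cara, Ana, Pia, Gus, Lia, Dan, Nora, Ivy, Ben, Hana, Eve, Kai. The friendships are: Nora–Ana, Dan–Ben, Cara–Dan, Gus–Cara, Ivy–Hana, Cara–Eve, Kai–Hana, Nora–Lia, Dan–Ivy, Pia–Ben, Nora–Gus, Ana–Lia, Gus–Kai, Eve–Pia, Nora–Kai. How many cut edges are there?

The edges on the cycle Nora-Ana-Lia-Nora are not bridges since each lies on that cycle.
Every edge lies on some cycle, so there are no bridges.

0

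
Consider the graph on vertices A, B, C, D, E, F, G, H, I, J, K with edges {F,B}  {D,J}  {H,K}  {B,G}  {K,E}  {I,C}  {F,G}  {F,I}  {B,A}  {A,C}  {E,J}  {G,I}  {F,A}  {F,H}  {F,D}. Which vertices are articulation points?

F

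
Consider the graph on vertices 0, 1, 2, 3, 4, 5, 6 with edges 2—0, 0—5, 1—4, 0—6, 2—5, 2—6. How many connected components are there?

3

3 is isolated — a component by itself.
Starting from 1 we can reach 1, 4. That is one component of size 2.
Starting from 0 we can reach 0, 2, 5, 6. That is one component of size 4.
Total: 3 components.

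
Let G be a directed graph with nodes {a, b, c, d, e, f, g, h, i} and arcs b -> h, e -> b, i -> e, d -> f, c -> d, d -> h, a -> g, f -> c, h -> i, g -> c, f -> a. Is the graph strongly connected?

No

There is no directed path from e to g, so the graph is not strongly connected.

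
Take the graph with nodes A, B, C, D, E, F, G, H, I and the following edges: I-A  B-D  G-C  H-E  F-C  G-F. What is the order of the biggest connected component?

3

Starting from E we can reach E, H. That is one component of size 2.
Starting from A we can reach A, I. That is one component of size 2.
Starting from B we can reach B, D. That is one component of size 2.
Starting from C we can reach C, F, G. That is one component of size 3.
The largest has 3 vertices.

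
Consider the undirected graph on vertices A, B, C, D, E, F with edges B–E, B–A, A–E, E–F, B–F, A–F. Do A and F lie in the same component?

From A we can reach A, B, E, F, which includes F.

Yes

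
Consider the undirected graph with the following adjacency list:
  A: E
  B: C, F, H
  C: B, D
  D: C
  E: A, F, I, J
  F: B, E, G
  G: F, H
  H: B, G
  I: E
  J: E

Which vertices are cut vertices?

B, C, E, F

Removing B increases the component count from 1 to 2, so B is a cut vertex.
Removing C increases the component count from 1 to 2, so C is a cut vertex.
Removing E increases the component count from 1 to 4, so E is a cut vertex.
Likewise F is a cut vertex.
By contrast removing A leaves 1 component; it is not a cut vertex. No other vertex is a cut vertex either.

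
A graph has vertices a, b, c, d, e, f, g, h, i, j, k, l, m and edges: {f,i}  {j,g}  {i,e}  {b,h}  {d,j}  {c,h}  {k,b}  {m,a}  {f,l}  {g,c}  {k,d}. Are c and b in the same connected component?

From c we can reach b, c, d, g, h, j, k, which includes b.

Yes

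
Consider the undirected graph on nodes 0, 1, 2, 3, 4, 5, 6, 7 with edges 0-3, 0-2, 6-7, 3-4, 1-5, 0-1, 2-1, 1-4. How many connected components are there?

2

Starting from 6 we can reach 6, 7. That is one component of size 2.
Starting from 0 we can reach 0, 1, 2, 3, 4, 5. That is one component of size 6.
Total: 2 components.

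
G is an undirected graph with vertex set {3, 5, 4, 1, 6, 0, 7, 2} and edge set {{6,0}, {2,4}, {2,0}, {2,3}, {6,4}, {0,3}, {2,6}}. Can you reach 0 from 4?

From 4 we can reach 0, 2, 3, 4, 6, which includes 0.

Yes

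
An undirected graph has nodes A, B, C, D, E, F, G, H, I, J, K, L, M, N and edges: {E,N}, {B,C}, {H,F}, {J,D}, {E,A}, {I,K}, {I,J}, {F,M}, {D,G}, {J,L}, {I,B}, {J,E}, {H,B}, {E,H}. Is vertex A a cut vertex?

No

Deleting A leaves 1 component (was 1), so A is not a cut vertex.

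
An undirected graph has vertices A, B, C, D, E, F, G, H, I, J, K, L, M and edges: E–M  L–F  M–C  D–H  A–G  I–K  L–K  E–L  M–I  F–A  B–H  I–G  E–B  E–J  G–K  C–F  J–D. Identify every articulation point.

E

Removing E increases the component count from 1 to 2, so E is a cut vertex.
By contrast removing D leaves 1 component; it is not a cut vertex. No other vertex is a cut vertex either.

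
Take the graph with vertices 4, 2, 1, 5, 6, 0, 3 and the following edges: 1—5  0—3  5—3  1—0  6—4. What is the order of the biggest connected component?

2 is isolated — a component by itself.
Starting from 4 we can reach 4, 6. That is one component of size 2.
Starting from 0 we can reach 0, 1, 3, 5. That is one component of size 4.
The largest has 4 vertices.

4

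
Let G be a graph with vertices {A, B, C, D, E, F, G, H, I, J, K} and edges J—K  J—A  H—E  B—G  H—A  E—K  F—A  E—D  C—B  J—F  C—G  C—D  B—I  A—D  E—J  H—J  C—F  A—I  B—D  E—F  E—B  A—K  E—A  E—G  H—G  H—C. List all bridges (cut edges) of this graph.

The edges on the cycle H-C-B-E-H are not bridges since each lies on that cycle.
Every edge lies on some cycle, so there are no bridges.

none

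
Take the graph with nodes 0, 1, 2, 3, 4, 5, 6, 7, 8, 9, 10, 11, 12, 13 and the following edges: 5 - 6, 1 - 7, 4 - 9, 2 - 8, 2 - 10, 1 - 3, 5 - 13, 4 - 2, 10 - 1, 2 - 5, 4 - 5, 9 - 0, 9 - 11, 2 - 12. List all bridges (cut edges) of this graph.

0-9, 1-10, 1-3, 1-7, 10-2, 11-9, 12-2, 13-5, 2-8, 4-9, 5-6

The edges on the cycle 4-2-5-4 are not bridges since each lies on that cycle.
But removing 2 - 8 disconnects 2 from 8; removing 2 - 10 disconnects 2 from 10; removing 0 - 9 disconnects 0 from 9; removing 1 - 10 disconnects 1 from 10 — these are bridges.
In total 11 edges are bridges.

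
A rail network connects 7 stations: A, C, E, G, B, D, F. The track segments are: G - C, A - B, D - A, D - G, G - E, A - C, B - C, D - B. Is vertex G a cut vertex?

Deleting G raises the number of components from 2 to 3, so G is a cut vertex.

Yes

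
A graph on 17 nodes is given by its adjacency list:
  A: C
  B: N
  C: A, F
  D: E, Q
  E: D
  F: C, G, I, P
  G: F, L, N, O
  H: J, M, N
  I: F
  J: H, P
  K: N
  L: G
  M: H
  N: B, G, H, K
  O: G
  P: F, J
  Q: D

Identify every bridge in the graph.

A-C, B-N, C-F, D-E, D-Q, F-I, G-L, G-O, H-M, K-N

The edges on the cycle G-N-H-J-P-F-G are not bridges since each lies on that cycle.
But removing G-O disconnects G from O; removing A-C disconnects A from C; removing I-F disconnects I from F; removing E-D disconnects E from D — these are bridges.
In total 10 edges are bridges.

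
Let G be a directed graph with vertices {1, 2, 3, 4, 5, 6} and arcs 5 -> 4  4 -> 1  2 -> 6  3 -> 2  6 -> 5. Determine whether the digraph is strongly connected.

There is no directed path from 4 to 3, so the graph is not strongly connected.

No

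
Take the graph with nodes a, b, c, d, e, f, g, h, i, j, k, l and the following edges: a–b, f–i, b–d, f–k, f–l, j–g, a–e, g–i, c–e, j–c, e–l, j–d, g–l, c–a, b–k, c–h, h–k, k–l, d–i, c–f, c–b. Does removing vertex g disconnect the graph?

No

Deleting g leaves 1 component (was 1) (its neighbors i, j, l remain connected to each other), so g is not a cut vertex.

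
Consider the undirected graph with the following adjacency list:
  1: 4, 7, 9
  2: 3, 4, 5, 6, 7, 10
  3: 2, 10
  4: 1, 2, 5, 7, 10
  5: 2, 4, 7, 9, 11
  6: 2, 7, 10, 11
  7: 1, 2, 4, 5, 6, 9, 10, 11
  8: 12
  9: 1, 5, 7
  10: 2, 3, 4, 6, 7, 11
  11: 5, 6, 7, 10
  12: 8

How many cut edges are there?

1

The edges on the cycle 7-6-2-3-10-4-7 are not bridges since each lies on that cycle.
But removing 8-12 disconnects 8 from 12 — this is a bridge.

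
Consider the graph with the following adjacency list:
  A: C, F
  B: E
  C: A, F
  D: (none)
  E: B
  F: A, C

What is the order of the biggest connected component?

3

D is isolated — a component by itself.
Starting from B we can reach B, E. That is one component of size 2.
Starting from A we can reach A, C, F. That is one component of size 3.
The largest has 3 vertices.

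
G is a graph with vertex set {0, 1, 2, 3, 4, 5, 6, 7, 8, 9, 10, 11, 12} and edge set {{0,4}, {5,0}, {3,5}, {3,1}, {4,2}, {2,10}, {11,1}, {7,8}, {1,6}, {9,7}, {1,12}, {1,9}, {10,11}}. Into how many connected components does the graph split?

1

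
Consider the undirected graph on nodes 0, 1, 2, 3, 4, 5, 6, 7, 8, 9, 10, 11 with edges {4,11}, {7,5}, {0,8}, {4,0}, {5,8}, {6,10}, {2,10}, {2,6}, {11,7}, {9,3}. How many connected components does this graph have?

4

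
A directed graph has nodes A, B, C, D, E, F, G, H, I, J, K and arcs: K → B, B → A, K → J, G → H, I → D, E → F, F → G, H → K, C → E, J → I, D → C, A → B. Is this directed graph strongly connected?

No

There is no directed path from B to C, so the graph is not strongly connected.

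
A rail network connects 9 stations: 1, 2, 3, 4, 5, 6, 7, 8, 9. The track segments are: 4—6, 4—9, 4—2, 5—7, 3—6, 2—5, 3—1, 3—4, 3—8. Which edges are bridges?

The edges on the cycle 3-4-6-3 are not bridges since each lies on that cycle.
But removing 4—9 disconnects 4 from 9; removing 3—1 disconnects 3 from 1; removing 5—7 disconnects 5 from 7; removing 2—5 disconnects 2 from 5 — these are bridges.
In total 6 edges are bridges.

1-3, 2-4, 2-5, 3-8, 4-9, 5-7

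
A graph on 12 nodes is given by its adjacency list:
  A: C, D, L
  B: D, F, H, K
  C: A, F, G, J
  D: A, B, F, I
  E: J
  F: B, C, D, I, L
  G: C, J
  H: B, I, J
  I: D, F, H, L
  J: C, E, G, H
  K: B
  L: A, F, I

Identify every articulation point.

B, J

Removing B increases the component count from 1 to 2, so B is a cut vertex.
Removing J increases the component count from 1 to 2, so J is a cut vertex.
By contrast removing G leaves 1 component; it is not a cut vertex. No other vertex is a cut vertex either.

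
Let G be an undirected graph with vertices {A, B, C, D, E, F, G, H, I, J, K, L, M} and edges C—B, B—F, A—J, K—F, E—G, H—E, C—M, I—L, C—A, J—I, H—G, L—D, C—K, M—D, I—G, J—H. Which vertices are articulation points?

C

Removing C increases the component count from 1 to 2, so C is a cut vertex.
By contrast removing G leaves 1 component; it is not a cut vertex. No other vertex is a cut vertex either.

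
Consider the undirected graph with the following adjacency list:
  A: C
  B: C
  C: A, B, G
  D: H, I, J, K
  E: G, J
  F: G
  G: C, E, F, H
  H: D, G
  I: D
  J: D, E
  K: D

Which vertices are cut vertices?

Removing C increases the component count from 1 to 3, so C is a cut vertex.
Removing D increases the component count from 1 to 3, so D is a cut vertex.
Removing G increases the component count from 1 to 3, so G is a cut vertex.
By contrast removing H leaves 1 component; it is not a cut vertex. No other vertex is a cut vertex either.

C, D, G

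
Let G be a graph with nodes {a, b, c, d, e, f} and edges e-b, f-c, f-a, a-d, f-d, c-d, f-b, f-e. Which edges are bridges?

The edges on the cycle f-e-b-f are not bridges since each lies on that cycle.
Every edge lies on some cycle, so there are no bridges.

none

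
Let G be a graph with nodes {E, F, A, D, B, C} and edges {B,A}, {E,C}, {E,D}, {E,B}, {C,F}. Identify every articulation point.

Removing B increases the component count from 1 to 2, so B is a cut vertex.
Removing C increases the component count from 1 to 2, so C is a cut vertex.
Removing E increases the component count from 1 to 3, so E is a cut vertex.
By contrast removing F leaves 1 component; it is not a cut vertex. No other vertex is a cut vertex either.

B, C, E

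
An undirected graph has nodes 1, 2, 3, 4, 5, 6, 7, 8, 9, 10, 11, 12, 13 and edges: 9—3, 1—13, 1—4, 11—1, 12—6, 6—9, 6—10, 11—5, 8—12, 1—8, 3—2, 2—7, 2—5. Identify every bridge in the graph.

The edges on the cycle 11-1-8-12-6-9-3-2-5-11 are not bridges since each lies on that cycle.
But removing 1—4 disconnects 1 from 4; removing 10—6 disconnects 10 from 6; removing 1—13 disconnects 1 from 13; removing 7—2 disconnects 7 from 2 — these are bridges.

1-13, 1-4, 10-6, 2-7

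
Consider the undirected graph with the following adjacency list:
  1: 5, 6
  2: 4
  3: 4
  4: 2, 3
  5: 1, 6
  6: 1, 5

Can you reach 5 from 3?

The component containing 3 is {2, 3, 4}, and 5 is not in it.

No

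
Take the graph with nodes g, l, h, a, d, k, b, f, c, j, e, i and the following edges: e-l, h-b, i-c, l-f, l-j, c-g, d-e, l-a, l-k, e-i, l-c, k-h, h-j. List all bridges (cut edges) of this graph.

The edges on the cycle l-k-h-j-l are not bridges since each lies on that cycle.
But removing l-a disconnects l from a; removing b-h disconnects b from h; removing c-g disconnects c from g; removing e-d disconnects e from d — these are bridges.
In total 5 edges are bridges.

a-l, b-h, c-g, d-e, f-l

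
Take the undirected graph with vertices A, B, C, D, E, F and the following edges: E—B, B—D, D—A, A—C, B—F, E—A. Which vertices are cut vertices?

A, B

Removing A increases the component count from 1 to 2, so A is a cut vertex.
Removing B increases the component count from 1 to 2, so B is a cut vertex.
By contrast removing D leaves 1 component; it is not a cut vertex. No other vertex is a cut vertex either.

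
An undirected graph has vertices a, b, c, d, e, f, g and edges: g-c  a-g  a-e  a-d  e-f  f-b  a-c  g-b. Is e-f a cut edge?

No

After removing e-f, the path e-a-g-b-f still connects them, so the edge is not a bridge.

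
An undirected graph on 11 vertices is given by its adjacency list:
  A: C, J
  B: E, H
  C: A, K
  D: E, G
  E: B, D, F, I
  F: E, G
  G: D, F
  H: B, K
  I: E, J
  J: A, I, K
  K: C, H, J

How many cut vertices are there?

1

Removing E increases the component count from 1 to 2, so E is a cut vertex.
By contrast removing J leaves 1 component; it is not a cut vertex. No other vertex is a cut vertex either.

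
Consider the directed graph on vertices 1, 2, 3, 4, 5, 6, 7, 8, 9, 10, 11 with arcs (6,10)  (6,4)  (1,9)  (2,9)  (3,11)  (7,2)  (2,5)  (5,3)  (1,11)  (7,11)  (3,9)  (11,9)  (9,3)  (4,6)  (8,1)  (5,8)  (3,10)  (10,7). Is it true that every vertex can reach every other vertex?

No

There is no directed path from 7 to 4, so the graph is not strongly connected.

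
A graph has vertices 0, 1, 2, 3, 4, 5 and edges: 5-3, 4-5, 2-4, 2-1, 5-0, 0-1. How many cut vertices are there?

Removing 5 increases the component count from 1 to 2, so 5 is a cut vertex.
By contrast removing 3 leaves 1 component; it is not a cut vertex. No other vertex is a cut vertex either.

1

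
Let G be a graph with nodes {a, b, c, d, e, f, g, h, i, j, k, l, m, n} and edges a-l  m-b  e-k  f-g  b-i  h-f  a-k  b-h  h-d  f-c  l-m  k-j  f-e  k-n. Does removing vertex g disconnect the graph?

No

Deleting g leaves 1 component (was 1), so g is not a cut vertex.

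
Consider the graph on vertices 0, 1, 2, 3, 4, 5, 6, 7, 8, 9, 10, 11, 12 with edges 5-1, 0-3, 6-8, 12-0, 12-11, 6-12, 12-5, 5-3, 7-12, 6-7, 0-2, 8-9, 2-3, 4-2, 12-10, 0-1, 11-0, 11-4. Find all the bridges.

10-12, 6-8, 8-9

The edges on the cycle 6-7-12-6 are not bridges since each lies on that cycle.
But removing 10-12 disconnects 10 from 12; removing 6-8 disconnects 6 from 8; removing 9-8 disconnects 9 from 8 — these are bridges.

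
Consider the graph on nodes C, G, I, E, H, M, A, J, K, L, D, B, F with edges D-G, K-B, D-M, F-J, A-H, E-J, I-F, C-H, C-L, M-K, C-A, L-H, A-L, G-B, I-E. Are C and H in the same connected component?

Yes

From C we can reach A, C, H, L, which includes H.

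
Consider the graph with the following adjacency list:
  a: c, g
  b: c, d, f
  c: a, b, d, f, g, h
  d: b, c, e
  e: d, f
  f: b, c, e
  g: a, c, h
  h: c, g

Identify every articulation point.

c

Removing c increases the component count from 1 to 2, so c is a cut vertex.
By contrast removing g leaves 1 component; it is not a cut vertex. No other vertex is a cut vertex either.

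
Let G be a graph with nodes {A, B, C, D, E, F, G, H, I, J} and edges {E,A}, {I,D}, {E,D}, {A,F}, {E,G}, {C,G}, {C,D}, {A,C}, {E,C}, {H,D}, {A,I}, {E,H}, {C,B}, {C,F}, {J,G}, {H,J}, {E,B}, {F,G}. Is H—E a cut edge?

After removing H—E, the path H-D-E still connects them, so the edge is not a bridge.

No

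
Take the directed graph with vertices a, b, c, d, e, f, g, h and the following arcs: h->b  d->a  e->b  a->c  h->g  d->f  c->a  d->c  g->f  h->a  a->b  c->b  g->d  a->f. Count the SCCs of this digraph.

{a, c} are all mutually reachable — one SCC of size 2.
{e} is an SCC by itself.
{f} is an SCC by itself.
{h} is an SCC by itself.
{d} is an SCC by itself.
(and 2 more singleton SCCs)
That gives 7 strongly connected components.

7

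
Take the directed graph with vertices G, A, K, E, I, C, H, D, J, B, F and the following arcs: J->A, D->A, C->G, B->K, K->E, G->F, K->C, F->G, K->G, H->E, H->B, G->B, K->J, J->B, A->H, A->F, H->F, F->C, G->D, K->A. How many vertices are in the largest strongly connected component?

{A, B, C, D, F, G, H, J, K} are all mutually reachable — one SCC of size 9.
{E} is an SCC by itself.
{I} is an SCC by itself.
The largest has 9 vertices.

9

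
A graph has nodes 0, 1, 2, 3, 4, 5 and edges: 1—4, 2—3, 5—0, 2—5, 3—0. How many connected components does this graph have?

2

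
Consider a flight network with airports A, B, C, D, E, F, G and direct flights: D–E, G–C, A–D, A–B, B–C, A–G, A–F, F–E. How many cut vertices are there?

1

Removing A increases the component count from 1 to 2, so A is a cut vertex.
By contrast removing E leaves 1 component; it is not a cut vertex. No other vertex is a cut vertex either.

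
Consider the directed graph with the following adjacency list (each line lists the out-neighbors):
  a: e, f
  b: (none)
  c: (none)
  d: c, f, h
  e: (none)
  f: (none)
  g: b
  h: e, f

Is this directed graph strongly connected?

There is no directed path from g to c, so the graph is not strongly connected.

No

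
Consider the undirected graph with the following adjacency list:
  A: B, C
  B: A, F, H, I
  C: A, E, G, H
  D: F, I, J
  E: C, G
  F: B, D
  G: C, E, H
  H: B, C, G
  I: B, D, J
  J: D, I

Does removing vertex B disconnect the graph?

Deleting B raises the number of components from 1 to 2, so B is a cut vertex.

Yes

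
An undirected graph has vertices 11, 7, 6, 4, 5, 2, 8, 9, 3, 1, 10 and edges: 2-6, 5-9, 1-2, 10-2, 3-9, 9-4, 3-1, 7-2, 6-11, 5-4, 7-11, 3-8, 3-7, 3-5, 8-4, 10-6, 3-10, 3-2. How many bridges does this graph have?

The edges on the cycle 3-1-2-3 are not bridges since each lies on that cycle.
Every edge lies on some cycle, so there are no bridges.

0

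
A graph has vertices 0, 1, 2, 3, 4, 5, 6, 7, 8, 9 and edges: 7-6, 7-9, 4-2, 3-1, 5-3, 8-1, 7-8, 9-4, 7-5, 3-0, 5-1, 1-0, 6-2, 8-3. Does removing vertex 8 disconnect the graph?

No

Deleting 8 leaves 1 component (was 1) (its neighbors 1, 3, 7 remain connected to each other), so 8 is not a cut vertex.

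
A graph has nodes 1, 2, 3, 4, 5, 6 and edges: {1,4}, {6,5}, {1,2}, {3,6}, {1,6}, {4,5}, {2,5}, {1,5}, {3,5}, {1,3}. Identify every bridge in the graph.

none

The edges on the cycle 1-3-6-5-4-1 are not bridges since each lies on that cycle.
Every edge lies on some cycle, so there are no bridges.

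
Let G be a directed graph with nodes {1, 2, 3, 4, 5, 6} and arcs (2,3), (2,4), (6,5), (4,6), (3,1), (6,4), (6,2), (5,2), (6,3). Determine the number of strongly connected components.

{2, 4, 5, 6} are all mutually reachable — one SCC of size 4.
{3} is an SCC by itself.
{1} is an SCC by itself.
That gives 3 strongly connected components.

3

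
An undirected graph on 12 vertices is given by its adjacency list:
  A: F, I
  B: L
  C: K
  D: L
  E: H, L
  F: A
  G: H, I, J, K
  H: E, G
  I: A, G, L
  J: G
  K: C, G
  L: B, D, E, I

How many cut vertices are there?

5

Removing A increases the component count from 1 to 2, so A is a cut vertex.
Removing G increases the component count from 1 to 3, so G is a cut vertex.
Removing I increases the component count from 1 to 2, so I is a cut vertex.
Likewise K, L are cut vertices.
By contrast removing E leaves 1 component; it is not a cut vertex. No other vertex is a cut vertex either.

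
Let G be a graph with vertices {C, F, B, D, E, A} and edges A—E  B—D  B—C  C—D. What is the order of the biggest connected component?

3

F is isolated — a component by itself.
Starting from A we can reach A, E. That is one component of size 2.
Starting from B we can reach B, C, D. That is one component of size 3.
The largest has 3 vertices.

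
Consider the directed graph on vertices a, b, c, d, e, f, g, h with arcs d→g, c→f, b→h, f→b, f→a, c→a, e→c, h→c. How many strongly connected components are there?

{b, c, f, h} are all mutually reachable — one SCC of size 4.
{g} is an SCC by itself.
{d} is an SCC by itself.
{a} is an SCC by itself.
{e} is an SCC by itself.
That gives 5 strongly connected components.

5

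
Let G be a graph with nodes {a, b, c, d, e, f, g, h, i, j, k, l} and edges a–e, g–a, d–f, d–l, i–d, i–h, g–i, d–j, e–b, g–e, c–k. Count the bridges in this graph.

The edges on the cycle g-a-e-g are not bridges since each lies on that cycle.
But removing i–d disconnects i from d; removing d–l disconnects d from l; removing h–i disconnects h from i; removing g–i disconnects g from i — these are bridges.
In total 8 edges are bridges.

8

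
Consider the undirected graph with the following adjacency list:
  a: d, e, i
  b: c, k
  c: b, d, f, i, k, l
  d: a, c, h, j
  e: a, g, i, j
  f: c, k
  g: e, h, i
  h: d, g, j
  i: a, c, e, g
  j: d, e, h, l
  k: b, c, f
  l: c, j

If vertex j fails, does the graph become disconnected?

Deleting j leaves 1 component (was 1) (its neighbors d, e, h, l remain connected to each other), so j is not a cut vertex.

No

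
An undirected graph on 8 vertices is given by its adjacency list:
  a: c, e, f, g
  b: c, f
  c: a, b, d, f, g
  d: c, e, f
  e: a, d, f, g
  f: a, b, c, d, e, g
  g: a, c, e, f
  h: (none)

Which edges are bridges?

none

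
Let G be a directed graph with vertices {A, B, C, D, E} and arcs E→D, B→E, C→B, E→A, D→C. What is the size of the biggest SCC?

{B, C, D, E} are all mutually reachable — one SCC of size 4.
{A} is an SCC by itself.
The largest has 4 vertices.

4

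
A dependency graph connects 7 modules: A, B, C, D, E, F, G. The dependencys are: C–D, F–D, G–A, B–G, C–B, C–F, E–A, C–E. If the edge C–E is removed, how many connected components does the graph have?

1

C and E are still connected via C-B-G-A-E, so the component count stays at 1.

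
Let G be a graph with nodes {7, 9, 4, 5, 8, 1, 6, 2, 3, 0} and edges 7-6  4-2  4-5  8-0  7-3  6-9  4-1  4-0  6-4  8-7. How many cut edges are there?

The edges on the cycle 8-7-6-4-0-8 are not bridges since each lies on that cycle.
But removing 9-6 disconnects 9 from 6; removing 2-4 disconnects 2 from 4; removing 4-5 disconnects 4 from 5; removing 4-1 disconnects 4 from 1 — these are bridges.
In total 5 edges are bridges.

5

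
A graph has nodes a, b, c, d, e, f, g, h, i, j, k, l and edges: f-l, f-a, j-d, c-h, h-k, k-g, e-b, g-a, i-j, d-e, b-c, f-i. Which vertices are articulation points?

Removing f increases the component count from 1 to 2, so f is a cut vertex.
By contrast removing j leaves 1 component; it is not a cut vertex. No other vertex is a cut vertex either.

f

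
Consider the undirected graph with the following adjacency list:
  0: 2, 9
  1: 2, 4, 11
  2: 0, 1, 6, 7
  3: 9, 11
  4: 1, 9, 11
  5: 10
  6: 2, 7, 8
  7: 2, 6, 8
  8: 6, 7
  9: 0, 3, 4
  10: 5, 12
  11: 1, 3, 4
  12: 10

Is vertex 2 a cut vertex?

Yes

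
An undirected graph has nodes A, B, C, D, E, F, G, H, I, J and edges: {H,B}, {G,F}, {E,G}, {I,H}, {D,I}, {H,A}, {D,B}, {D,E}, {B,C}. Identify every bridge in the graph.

The edges on the cycle D-I-H-B-D are not bridges since each lies on that cycle.
But removing A-H disconnects A from H; removing E-G disconnects E from G; removing G-F disconnects G from F; removing D-E disconnects D from E — these are bridges.
In total 5 edges are bridges.

A-H, B-C, D-E, E-G, F-G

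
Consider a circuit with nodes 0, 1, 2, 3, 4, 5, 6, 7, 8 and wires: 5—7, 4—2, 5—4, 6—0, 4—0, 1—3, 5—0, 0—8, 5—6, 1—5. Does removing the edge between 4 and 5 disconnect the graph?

No

After removing 4—5, the path 4-0-5 still connects them, so the edge is not a bridge.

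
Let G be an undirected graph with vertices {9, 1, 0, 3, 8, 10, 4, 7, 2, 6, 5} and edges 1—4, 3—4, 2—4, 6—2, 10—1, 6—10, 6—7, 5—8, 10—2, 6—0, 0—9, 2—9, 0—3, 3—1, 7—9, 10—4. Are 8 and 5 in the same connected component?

Yes

From 8 we can reach 5, 8, which includes 5.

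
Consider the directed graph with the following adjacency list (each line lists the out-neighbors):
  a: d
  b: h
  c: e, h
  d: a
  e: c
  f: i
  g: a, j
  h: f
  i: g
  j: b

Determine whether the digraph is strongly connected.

No

There is no directed path from i to c, so the graph is not strongly connected.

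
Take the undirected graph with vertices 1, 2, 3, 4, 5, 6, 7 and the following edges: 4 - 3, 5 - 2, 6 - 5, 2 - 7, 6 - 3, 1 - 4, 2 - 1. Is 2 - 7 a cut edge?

Removing 2 - 7 leaves no path between 2 and 7: the component count goes from 1 to 2. So it is a bridge.

Yes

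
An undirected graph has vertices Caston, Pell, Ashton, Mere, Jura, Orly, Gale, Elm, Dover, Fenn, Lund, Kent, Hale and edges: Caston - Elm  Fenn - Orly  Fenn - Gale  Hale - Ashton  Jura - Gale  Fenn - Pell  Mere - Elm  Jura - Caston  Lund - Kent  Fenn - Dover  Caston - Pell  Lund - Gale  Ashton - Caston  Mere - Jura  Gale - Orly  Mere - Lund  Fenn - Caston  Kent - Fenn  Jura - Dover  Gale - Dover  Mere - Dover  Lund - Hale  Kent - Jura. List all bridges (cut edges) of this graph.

none

The edges on the cycle Mere-Lund-Kent-Fenn-Gale-Dover-Mere are not bridges since each lies on that cycle.
Every edge lies on some cycle, so there are no bridges.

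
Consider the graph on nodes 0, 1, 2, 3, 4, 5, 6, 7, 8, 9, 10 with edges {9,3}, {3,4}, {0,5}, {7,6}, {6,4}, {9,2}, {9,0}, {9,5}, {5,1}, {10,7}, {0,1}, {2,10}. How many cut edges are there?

0

The edges on the cycle 9-2-10-7-6-4-3-9 are not bridges since each lies on that cycle.
Every edge lies on some cycle, so there are no bridges.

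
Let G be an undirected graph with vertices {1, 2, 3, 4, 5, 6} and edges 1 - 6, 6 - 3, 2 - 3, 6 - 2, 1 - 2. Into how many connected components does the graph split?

4 is isolated — a component by itself.
5 is isolated — a component by itself.
Starting from 1 we can reach 1, 2, 3, 6. That is one component of size 4.
Total: 3 components.

3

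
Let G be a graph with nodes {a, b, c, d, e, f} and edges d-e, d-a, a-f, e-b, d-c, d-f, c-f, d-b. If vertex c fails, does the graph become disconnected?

Deleting c leaves 1 component (was 1) (its neighbors d, f remain connected to each other), so c is not a cut vertex.

No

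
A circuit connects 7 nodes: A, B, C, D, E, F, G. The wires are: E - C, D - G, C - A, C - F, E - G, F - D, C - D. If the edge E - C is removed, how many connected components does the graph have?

2

E and C are still connected via E-G-D-C, so the component count stays at 2.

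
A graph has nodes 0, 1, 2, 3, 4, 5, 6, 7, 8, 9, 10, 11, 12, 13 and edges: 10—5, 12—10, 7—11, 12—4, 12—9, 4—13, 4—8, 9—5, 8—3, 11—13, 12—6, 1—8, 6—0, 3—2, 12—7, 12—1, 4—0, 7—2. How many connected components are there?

Starting from 0 we can reach 0, 1, 2, 3, 4, 5, 6, 7, 8, 9, 10, 11, 12, 13. That is one component of size 14.
Total: 1 component.

1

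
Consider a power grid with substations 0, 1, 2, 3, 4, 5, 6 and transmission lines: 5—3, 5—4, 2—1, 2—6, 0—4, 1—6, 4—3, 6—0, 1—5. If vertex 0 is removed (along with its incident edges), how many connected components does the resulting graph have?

1

With 0 gone, the remaining components are: {1, 2, 3, 4, 5, 6}.
That is 1 component.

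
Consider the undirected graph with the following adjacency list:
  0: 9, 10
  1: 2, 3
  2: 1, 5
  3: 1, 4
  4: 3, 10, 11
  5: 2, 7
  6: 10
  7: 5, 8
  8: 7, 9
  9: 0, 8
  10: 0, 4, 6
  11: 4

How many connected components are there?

1

Starting from 0 we can reach 0, 1, 2, 3, 4, 5, 6, 7, 8, 9, 10, 11. That is one component of size 12.
Total: 1 component.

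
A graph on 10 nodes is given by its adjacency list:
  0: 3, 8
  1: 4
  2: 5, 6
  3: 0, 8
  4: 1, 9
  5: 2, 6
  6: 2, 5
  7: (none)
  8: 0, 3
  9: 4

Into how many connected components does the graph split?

4

7 is isolated — a component by itself.
Starting from 0 we can reach 0, 3, 8. That is one component of size 3.
Starting from 1 we can reach 1, 4, 9. That is one component of size 3.
Starting from 2 we can reach 2, 5, 6. That is one component of size 3.
Total: 4 components.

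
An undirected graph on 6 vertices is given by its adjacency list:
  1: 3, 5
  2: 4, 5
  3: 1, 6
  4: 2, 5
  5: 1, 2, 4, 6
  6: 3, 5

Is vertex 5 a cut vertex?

Deleting 5 raises the number of components from 1 to 2, so 5 is a cut vertex.

Yes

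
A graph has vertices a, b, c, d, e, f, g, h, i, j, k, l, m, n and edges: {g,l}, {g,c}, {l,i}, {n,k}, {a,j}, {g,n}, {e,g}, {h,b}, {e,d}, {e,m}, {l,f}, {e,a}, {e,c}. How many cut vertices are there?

Removing a increases the component count from 2 to 3, so a is a cut vertex.
Removing e increases the component count from 2 to 5, so e is a cut vertex.
Removing g increases the component count from 2 to 4, so g is a cut vertex.
Likewise l, n are cut vertices.
By contrast removing j leaves 2 components; it is not a cut vertex. No other vertex is a cut vertex either.

5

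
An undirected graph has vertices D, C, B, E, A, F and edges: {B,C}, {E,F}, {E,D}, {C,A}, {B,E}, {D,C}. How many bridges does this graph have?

2

The edges on the cycle B-E-D-C-B are not bridges since each lies on that cycle.
But removing C - A disconnects C from A; removing E - F disconnects E from F — these are bridges.
That makes 2 bridges.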